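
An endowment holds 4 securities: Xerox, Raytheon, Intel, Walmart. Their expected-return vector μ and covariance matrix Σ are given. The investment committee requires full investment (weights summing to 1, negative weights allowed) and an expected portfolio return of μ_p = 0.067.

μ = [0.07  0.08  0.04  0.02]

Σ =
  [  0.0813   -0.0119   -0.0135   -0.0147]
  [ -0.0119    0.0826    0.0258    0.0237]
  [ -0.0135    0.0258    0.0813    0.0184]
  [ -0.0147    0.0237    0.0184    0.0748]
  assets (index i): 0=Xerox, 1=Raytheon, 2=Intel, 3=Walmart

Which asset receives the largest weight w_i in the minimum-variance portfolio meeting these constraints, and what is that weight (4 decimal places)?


Xerox (0.4270)

p=Σ⁻¹μ = [1.0772  0.9953  0.3367  0.0809]
q=Σ⁻¹𝟙 = [17.2616  8.1215  9.9310  11.7451]
a=μᵀp=0.170120  b=𝟙ᵀp=2.490171  c=𝟙ᵀq=47.059167  D=ac−b²=1.804738
λ₁=(c·0.067−b)/D = (47.059167·0.067−2.490171)/1.804738 = 0.367252
λ₂=(a−b·0.067)/D = (0.170120−2.490171·0.067)/1.804738 = 0.001816
w* = 0.367252·p + 0.001816·q:
  w_0 = 0.367252·1.0772 + 0.001816·17.2616 = 0.4270  (Xerox)
  w_1 = 0.367252·0.9953 + 0.001816·8.1215 = 0.3803  (Raytheon)
  w_2 = 0.367252·0.3367 + 0.001816·9.9310 = 0.1417  (Intel)
  w_3 = 0.367252·0.0809 + 0.001816·11.7451 = 0.0510  (Walmart)
Σw_i=1.0000  μᵀw=0.0670
σ²=wᵀΣw=λ₁·μ_p+λ₂ = 0.367252·0.067 + 0.001816 = 0.026422 ≈ 0.0264


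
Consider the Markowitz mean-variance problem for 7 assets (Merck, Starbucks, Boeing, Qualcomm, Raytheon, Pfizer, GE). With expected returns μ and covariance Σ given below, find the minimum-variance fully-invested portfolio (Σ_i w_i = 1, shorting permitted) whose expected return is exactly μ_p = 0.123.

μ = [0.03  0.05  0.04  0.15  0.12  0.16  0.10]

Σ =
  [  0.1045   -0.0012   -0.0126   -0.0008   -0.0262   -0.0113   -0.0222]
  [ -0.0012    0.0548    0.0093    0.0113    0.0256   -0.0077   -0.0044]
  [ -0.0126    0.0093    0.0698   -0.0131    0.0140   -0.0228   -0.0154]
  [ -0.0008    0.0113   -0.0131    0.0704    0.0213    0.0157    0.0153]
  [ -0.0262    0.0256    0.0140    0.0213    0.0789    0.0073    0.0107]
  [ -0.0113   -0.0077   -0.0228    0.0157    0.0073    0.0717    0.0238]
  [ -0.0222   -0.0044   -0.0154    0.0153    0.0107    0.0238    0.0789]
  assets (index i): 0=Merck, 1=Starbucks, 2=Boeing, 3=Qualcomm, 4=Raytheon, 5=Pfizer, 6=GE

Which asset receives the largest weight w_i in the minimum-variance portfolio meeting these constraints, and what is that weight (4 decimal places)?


Pfizer (0.3501)

g=Σ⁻¹μ = [1.1401  0.3867  1.8226  1.4930  0.7125  2.3432  0.8726]
h=Σ⁻¹𝟙 = [19.4270  14.9836  26.6702  8.0715  3.3351  19.5969  16.2528]
a=μᵀg=0.898046  b=𝟙ᵀg=8.770499  c=𝟙ᵀh=108.336902  D=ac−b²=20.369823
λ₁=(c·0.123−b)/D = (108.336902·0.123−8.770499)/20.369823 = 0.223612
λ₂=(a−b·0.123)/D = (0.898046−8.770499·0.123)/20.369823 = -0.008872
w* = 0.223612·g + -0.008872·h:
  w_0 = 0.223612·1.1401 + -0.008872·19.4270 = 0.0826  (Merck)
  w_1 = 0.223612·0.3867 + -0.008872·14.9836 = -0.0465  (Starbucks)
  w_2 = 0.223612·1.8226 + -0.008872·26.6702 = 0.1709  (Boeing)
  w_3 = 0.223612·1.4930 + -0.008872·8.0715 = 0.2622  (Qualcomm)
  w_4 = 0.223612·0.7125 + -0.008872·3.3351 = 0.1297  (Raytheon)
  w_5 = 0.223612·2.3432 + -0.008872·19.5969 = 0.3501  (Pfizer)
  w_6 = 0.223612·0.8726 + -0.008872·16.2528 = 0.0509  (GE)
Σw_i=1.0000  μᵀw=0.1230
σ²=wᵀΣw=λ₁·μ_p+λ₂ = 0.223612·0.123 + -0.008872 = 0.018632 ≈ 0.0186


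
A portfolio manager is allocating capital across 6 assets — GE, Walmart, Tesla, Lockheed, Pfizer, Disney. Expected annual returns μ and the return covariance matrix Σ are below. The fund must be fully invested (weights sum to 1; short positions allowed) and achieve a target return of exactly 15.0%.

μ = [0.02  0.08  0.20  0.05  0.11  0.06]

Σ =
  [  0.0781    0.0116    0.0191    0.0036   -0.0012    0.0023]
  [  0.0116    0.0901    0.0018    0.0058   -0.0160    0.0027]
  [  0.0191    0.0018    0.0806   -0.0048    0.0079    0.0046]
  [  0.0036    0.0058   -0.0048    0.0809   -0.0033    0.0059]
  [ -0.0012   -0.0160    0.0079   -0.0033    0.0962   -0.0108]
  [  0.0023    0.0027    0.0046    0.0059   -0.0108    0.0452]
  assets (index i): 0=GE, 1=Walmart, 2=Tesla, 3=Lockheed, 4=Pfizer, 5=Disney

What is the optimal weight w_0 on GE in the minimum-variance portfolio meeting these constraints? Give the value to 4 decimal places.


x=Σ⁻¹μ = [-0.5432  1.0551  2.4292  0.6707  1.2774  1.2625]
y=Σ⁻¹𝟙 = [8.2395  11.1045  8.1424  10.6484  14.5446  22.2980]
a=μᵀx=0.809197  b=𝟙ᵀx=6.151834  c=𝟙ᵀy=74.977330  D=ac−b²=22.826366
λ₁=(c·0.150−b)/D = (74.977330·0.150−6.151834)/22.826366 = 0.223197
λ₂=(a−b·0.150)/D = (0.809197−6.151834·0.150)/22.826366 = -0.004976
w* = 0.223197·x + -0.004976·y:
  w_0 = 0.223197·-0.5432 + -0.004976·8.2395 = -0.1622  (GE)
  w_1 = 0.223197·1.0551 + -0.004976·11.1045 = 0.1803  (Walmart)
  w_2 = 0.223197·2.4292 + -0.004976·8.1424 = 0.5017  (Tesla)
  w_3 = 0.223197·0.6707 + -0.004976·10.6484 = 0.0967  (Lockheed)
  w_4 = 0.223197·1.2774 + -0.004976·14.5446 = 0.2127  (Pfizer)
  w_5 = 0.223197·1.2625 + -0.004976·22.2980 = 0.1708  (Disney)
Σw_i=1.0000  μᵀw=0.1500
σ²=wᵀΣw=λ₁·μ_p+λ₂ = 0.223197·0.150 + -0.004976 = 0.028504 ≈ 0.0285

-0.1622


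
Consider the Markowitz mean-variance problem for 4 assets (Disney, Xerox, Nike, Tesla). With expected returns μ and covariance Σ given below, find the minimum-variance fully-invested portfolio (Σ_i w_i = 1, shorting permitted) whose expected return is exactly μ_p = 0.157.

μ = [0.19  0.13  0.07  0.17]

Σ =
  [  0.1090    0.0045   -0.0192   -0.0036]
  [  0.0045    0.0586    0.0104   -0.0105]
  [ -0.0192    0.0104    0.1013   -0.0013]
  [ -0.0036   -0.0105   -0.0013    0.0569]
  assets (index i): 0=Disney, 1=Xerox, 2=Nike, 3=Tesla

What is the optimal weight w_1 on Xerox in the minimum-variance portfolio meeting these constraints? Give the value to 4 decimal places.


0.2846

g=Σ⁻¹μ = [1.9029  2.5696  0.8341  3.6013]
h=Σ⁻¹𝟙 = [10.9646  18.3068  10.3512  21.8831]
a=μᵀg=1.366206  b=𝟙ᵀg=8.907880  c=𝟙ᵀh=61.505776  D=ac−b²=4.679206
λ₁=(c·0.157−b)/D = (61.505776·0.157−8.907880)/4.679206 = 0.159969
λ₂=(a−b·0.157)/D = (1.366206−8.907880·0.157)/4.679206 = -0.006910
w* = 0.159969·g + -0.006910·h:
  w_0 = 0.159969·1.9029 + -0.006910·10.9646 = 0.2286  (Disney)
  w_1 = 0.159969·2.5696 + -0.006910·18.3068 = 0.2846  (Xerox)
  w_2 = 0.159969·0.8341 + -0.006910·10.3512 = 0.0619  (Nike)
  w_3 = 0.159969·3.6013 + -0.006910·21.8831 = 0.4249  (Tesla)
Σw_i=1.0000  μᵀw=0.1570
σ²=wᵀΣw=λ₁·μ_p+λ₂ = 0.159969·0.157 + -0.006910 = 0.018205 ≈ 0.0182


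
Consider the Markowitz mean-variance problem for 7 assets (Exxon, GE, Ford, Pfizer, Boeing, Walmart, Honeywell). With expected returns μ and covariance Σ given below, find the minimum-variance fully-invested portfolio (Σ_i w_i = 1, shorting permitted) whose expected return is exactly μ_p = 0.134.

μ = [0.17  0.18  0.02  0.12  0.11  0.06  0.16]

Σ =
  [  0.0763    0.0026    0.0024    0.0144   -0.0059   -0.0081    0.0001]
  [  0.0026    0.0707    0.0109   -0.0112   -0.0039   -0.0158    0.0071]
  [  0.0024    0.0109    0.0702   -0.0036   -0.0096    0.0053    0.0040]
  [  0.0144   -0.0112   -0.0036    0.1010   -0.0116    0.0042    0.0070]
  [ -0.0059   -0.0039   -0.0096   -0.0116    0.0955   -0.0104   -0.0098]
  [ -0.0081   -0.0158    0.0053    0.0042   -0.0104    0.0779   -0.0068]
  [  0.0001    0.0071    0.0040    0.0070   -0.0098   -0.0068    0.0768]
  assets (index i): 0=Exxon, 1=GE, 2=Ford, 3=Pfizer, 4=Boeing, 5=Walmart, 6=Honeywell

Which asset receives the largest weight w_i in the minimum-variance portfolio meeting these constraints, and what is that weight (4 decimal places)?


GE (0.2210)

u=Σ⁻¹μ = [2.2719  3.0289  -0.2058  1.1880  1.9786  2.0212  2.1342]
v=Σ⁻¹𝟙 = [13.6491  17.6036  11.7589  10.6092  18.1163  20.0854  13.8863]
a=μᵀu=1.750254  b=𝟙ᵀu=12.417007  c=𝟙ᵀv=105.708840  D=ac−b²=30.835287
λ₁=(c·0.134−b)/D = (105.708840·0.134−12.417007)/30.835287 = 0.056688
λ₂=(a−b·0.134)/D = (1.750254−12.417007·0.134)/30.835287 = 0.002801
w* = 0.056688·u + 0.002801·v:
  w_0 = 0.056688·2.2719 + 0.002801·13.6491 = 0.1670  (Exxon)
  w_1 = 0.056688·3.0289 + 0.002801·17.6036 = 0.2210  (GE)
  w_2 = 0.056688·-0.2058 + 0.002801·11.7589 = 0.0213  (Ford)
  w_3 = 0.056688·1.1880 + 0.002801·10.6092 = 0.0971  (Pfizer)
  w_4 = 0.056688·1.9786 + 0.002801·18.1163 = 0.1629  (Boeing)
  w_5 = 0.056688·2.0212 + 0.002801·20.0854 = 0.1708  (Walmart)
  w_6 = 0.056688·2.1342 + 0.002801·13.8863 = 0.1599  (Honeywell)
Σw_i=1.0000  μᵀw=0.1340
σ²=wᵀΣw=λ₁·μ_p+λ₂ = 0.056688·0.134 + 0.002801 = 0.010397 ≈ 0.0104


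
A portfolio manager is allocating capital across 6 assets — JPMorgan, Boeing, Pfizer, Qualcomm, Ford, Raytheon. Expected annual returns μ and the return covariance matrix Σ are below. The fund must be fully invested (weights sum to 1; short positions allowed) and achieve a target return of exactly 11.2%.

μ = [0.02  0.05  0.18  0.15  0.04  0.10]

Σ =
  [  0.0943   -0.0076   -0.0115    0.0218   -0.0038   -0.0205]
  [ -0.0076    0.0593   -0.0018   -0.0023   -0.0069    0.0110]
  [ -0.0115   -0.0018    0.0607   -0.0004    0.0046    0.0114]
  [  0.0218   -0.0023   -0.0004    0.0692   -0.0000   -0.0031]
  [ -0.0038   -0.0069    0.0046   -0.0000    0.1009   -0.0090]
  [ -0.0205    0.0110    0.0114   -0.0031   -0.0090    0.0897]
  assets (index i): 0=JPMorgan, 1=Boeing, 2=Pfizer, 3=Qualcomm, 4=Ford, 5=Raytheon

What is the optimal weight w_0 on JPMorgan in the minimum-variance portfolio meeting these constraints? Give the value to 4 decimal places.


0.1032

u=Σ⁻¹μ = [0.3410  0.9531  2.8859  2.1455  0.4165  0.8250]
v=Σ⁻¹𝟙 = [14.6246  18.9200  16.7841  11.0904  12.0274  11.6273]
a=μᵀu=0.994929  b=𝟙ᵀu=7.567030  c=𝟙ᵀv=85.073881  D=ac−b²=27.382499
λ₁=(c·0.112−b)/D = (85.073881·0.112−7.567030)/27.382499 = 0.071624
λ₂=(a−b·0.112)/D = (0.994929−7.567030·0.112)/27.382499 = 0.005384
w* = 0.071624·u + 0.005384·v:
  w_0 = 0.071624·0.3410 + 0.005384·14.6246 = 0.1032  (JPMorgan)
  w_1 = 0.071624·0.9531 + 0.005384·18.9200 = 0.1701  (Boeing)
  w_2 = 0.071624·2.8859 + 0.005384·16.7841 = 0.2971  (Pfizer)
  w_3 = 0.071624·2.1455 + 0.005384·11.0904 = 0.2134  (Qualcomm)
  w_4 = 0.071624·0.4165 + 0.005384·12.0274 = 0.0946  (Ford)
  w_5 = 0.071624·0.8250 + 0.005384·11.6273 = 0.1217  (Raytheon)
Σw_i=1.0000  μᵀw=0.1120
σ²=wᵀΣw=λ₁·μ_p+λ₂ = 0.071624·0.112 + 0.005384 = 0.013406 ≈ 0.0134


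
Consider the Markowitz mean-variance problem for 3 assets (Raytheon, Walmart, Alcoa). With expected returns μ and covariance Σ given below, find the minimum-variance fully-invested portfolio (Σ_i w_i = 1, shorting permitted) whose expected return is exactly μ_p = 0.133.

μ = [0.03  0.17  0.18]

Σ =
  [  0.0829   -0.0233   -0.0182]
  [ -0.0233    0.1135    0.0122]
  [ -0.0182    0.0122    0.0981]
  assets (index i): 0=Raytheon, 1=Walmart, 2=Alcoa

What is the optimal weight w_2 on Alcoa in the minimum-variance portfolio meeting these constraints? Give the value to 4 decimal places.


0.3848

x=Σ⁻¹μ = [1.2058  1.5447  1.8665]
y=Σ⁻¹𝟙 = [17.8641  11.1753  12.1181]
a=μᵀx=0.634738  b=𝟙ᵀx=4.616980  c=𝟙ᵀy=41.157486  D=ac−b²=4.807728
λ₁=(c·0.133−b)/D = (41.157486·0.133−4.616980)/4.807728 = 0.178247
λ₂=(a−b·0.133)/D = (0.634738−4.616980·0.133)/4.807728 = 0.004301
w* = 0.178247·x + 0.004301·y:
  w_0 = 0.178247·1.2058 + 0.004301·17.8641 = 0.2918  (Raytheon)
  w_1 = 0.178247·1.5447 + 0.004301·11.1753 = 0.3234  (Walmart)
  w_2 = 0.178247·1.8665 + 0.004301·12.1181 = 0.3848  (Alcoa)
Σw_i=1.0000  μᵀw=0.1330
σ²=wᵀΣw=λ₁·μ_p+λ₂ = 0.178247·0.133 + 0.004301 = 0.028008 ≈ 0.0280


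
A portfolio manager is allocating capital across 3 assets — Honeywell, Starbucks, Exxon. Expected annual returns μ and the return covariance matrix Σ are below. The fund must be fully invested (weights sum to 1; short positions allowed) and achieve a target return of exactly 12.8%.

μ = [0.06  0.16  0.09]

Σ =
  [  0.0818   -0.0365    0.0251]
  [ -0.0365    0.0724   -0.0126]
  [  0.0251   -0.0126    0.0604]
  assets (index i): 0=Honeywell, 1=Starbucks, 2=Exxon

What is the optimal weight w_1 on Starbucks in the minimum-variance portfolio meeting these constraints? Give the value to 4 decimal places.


0.6203

x=Σ⁻¹μ = [1.7905  3.3646  1.4479]
y=Σ⁻¹𝟙 = [19.6303  26.1185  13.8472]
a=μᵀx=0.776080  b=𝟙ᵀx=6.603036  c=𝟙ᵀy=59.596096  D=ac−b²=2.651245
λ₁=(c·0.128−b)/D = (59.596096·0.128−6.603036)/2.651245 = 0.386710
λ₂=(a−b·0.128)/D = (0.776080−6.603036·0.128)/2.651245 = -0.026067
w* = 0.386710·x + -0.026067·y:
  w_0 = 0.386710·1.7905 + -0.026067·19.6303 = 0.1807  (Honeywell)
  w_1 = 0.386710·3.3646 + -0.026067·26.1185 = 0.6203  (Starbucks)
  w_2 = 0.386710·1.4479 + -0.026067·13.8472 = 0.1990  (Exxon)
Σw_i=1.0000  μᵀw=0.1280
σ²=wᵀΣw=λ₁·μ_p+λ₂ = 0.386710·0.128 + -0.026067 = 0.023432 ≈ 0.0234


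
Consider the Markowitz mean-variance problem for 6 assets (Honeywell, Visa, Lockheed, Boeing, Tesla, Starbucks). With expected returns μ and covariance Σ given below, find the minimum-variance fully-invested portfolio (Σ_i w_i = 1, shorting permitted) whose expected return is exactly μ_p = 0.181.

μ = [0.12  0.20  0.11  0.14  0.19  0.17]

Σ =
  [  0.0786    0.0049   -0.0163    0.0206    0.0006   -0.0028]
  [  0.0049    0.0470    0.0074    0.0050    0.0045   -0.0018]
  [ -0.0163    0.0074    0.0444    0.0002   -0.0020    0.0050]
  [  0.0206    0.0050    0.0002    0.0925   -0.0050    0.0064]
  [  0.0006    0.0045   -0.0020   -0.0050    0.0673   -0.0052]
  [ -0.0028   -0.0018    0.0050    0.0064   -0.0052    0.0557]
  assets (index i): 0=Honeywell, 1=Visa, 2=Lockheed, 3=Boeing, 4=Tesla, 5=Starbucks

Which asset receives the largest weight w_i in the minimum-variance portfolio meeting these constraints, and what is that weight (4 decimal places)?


Visa (0.3631)

x=Σ⁻¹μ = [1.6383  3.4724  2.2672  0.8934  2.9587  3.2167]
y=Σ⁻¹𝟙 = [15.8650  14.2058  24.6809  6.1064  16.3313  17.8174]
a=μᵀx=2.374532  b=𝟙ᵀx=14.446661  c=𝟙ᵀy=95.006793  D=ac−b²=16.890664
λ₁=(c·0.181−b)/D = (95.006793·0.181−14.446661)/16.890664 = 0.162786
λ₂=(a−b·0.181)/D = (2.374532−14.446661·0.181)/16.890664 = -0.014228
w* = 0.162786·x + -0.014228·y:
  w_0 = 0.162786·1.6383 + -0.014228·15.8650 = 0.0410  (Honeywell)
  w_1 = 0.162786·3.4724 + -0.014228·14.2058 = 0.3631  (Visa)
  w_2 = 0.162786·2.2672 + -0.014228·24.6809 = 0.0179  (Lockheed)
  w_3 = 0.162786·0.8934 + -0.014228·6.1064 = 0.0586  (Boeing)
  w_4 = 0.162786·2.9587 + -0.014228·16.3313 = 0.2493  (Tesla)
  w_5 = 0.162786·3.2167 + -0.014228·17.8174 = 0.2701  (Starbucks)
Σw_i=1.0000  μᵀw=0.1810
σ²=wᵀΣw=λ₁·μ_p+λ₂ = 0.162786·0.181 + -0.014228 = 0.015237 ≈ 0.0152


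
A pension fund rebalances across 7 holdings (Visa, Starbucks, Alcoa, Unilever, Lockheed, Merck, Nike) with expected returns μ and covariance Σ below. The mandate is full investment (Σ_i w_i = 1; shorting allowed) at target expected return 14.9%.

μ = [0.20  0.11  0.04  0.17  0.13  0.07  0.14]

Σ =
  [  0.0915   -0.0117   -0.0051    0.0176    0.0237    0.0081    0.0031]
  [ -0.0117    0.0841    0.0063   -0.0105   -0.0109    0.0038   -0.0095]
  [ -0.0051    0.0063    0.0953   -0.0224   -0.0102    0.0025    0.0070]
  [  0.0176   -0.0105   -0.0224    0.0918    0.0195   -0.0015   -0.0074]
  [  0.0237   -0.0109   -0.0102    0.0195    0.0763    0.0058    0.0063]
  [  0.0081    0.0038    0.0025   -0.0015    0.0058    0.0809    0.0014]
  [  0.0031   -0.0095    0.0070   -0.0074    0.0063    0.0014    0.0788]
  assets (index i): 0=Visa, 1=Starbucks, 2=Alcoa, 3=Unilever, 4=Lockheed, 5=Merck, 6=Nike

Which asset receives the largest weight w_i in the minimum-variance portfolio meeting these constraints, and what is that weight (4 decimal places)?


Visa (0.2345)

x=Σ⁻¹μ = [1.7893  2.0512  0.7622  1.9174  0.8502  0.5064  1.9889]
y=Σ⁻¹𝟙 = [7.2673  15.9659  12.8061  13.6902  9.4774  9.8276  13.5450]
a=μᵀx=1.364359  b=𝟙ᵀx=9.865577  c=𝟙ᵀy=82.579488  D=ac−b²=15.338473
λ₁=(c·0.149−b)/D = (82.579488·0.149−9.865577)/15.338473 = 0.158997
λ₂=(a−b·0.149)/D = (1.364359−9.865577·0.149)/15.338473 = -0.006885
w* = 0.158997·x + -0.006885·y:
  w_0 = 0.158997·1.7893 + -0.006885·7.2673 = 0.2345  (Visa)
  w_1 = 0.158997·2.0512 + -0.006885·15.9659 = 0.2162  (Starbucks)
  w_2 = 0.158997·0.7622 + -0.006885·12.8061 = 0.0330  (Alcoa)
  w_3 = 0.158997·1.9174 + -0.006885·13.6902 = 0.2106  (Unilever)
  w_4 = 0.158997·0.8502 + -0.006885·9.4774 = 0.0699  (Lockheed)
  w_5 = 0.158997·0.5064 + -0.006885·9.8276 = 0.0128  (Merck)
  w_6 = 0.158997·1.9889 + -0.006885·13.5450 = 0.2230  (Nike)
Σw_i=1.0000  μᵀw=0.1490
σ²=wᵀΣw=λ₁·μ_p+λ₂ = 0.158997·0.149 + -0.006885 = 0.016805 ≈ 0.0168


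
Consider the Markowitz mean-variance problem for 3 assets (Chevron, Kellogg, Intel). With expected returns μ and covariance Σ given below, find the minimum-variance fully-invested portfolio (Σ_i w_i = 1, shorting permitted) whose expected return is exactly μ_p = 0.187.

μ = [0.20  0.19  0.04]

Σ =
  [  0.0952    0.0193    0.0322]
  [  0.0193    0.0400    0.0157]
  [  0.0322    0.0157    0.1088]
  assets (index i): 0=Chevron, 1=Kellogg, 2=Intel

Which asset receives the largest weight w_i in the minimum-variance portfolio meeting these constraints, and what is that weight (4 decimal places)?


Kellogg (0.7562)

g=Σ⁻¹μ = [1.4581  4.3160  -0.6867]
h=Σ⁻¹𝟙 = [4.6480  20.8719  4.8037]
a=μᵀg=1.084193  b=𝟙ᵀg=5.087410  c=𝟙ᵀh=30.323621  D=ac−b²=6.994929
λ₁=(c·0.187−b)/D = (30.323621·0.187−5.087410)/6.994929 = 0.083361
λ₂=(a−b·0.187)/D = (1.084193−5.087410·0.187)/6.994929 = 0.018992
w* = 0.083361·g + 0.018992·h:
  w_0 = 0.083361·1.4581 + 0.018992·4.6480 = 0.2098  (Chevron)
  w_1 = 0.083361·4.3160 + 0.018992·20.8719 = 0.7562  (Kellogg)
  w_2 = 0.083361·-0.6867 + 0.018992·4.8037 = 0.0340  (Intel)
Σw_i=1.0000  μᵀw=0.1870
σ²=wᵀΣw=λ₁·μ_p+λ₂ = 0.083361·0.187 + 0.018992 = 0.034581 ≈ 0.0346


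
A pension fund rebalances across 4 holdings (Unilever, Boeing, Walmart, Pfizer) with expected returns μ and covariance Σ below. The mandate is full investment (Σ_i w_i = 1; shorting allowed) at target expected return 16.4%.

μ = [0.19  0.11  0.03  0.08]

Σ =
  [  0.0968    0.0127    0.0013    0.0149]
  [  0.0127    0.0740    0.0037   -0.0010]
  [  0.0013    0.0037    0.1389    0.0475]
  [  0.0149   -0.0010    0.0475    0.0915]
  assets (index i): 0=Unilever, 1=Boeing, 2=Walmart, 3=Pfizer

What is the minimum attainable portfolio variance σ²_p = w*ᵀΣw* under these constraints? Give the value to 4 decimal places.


u=Σ⁻¹μ = [1.7077  1.2044  -0.0492  0.6349]
v=Σ⁻¹𝟙 = [7.5041  12.1200  4.1844  7.6672]
a=μᵀu=0.506274  b=𝟙ᵀu=3.497888  c=𝟙ᵀv=31.475710  D=ac−b²=3.700113
λ₁=(c·0.164−b)/D = (31.475710·0.164−3.497888)/3.700113 = 0.449751
λ₂=(a−b·0.164)/D = (0.506274−3.497888·0.164)/3.700113 = -0.018210
w* = 0.449751·u + -0.018210·v:
  w_0 = 0.449751·1.7077 + -0.018210·7.5041 = 0.6314  (Unilever)
  w_1 = 0.449751·1.2044 + -0.018210·12.1200 = 0.3210  (Boeing)
  w_2 = 0.449751·-0.0492 + -0.018210·4.1844 = -0.0983  (Walmart)
  w_3 = 0.449751·0.6349 + -0.018210·7.6672 = 0.1459  (Pfizer)
Σw_i=1.0000  μᵀw=0.1640
σ²=wᵀΣw=λ₁·μ_p+λ₂ = 0.449751·0.164 + -0.018210 = 0.055549 ≈ 0.0555

0.0555


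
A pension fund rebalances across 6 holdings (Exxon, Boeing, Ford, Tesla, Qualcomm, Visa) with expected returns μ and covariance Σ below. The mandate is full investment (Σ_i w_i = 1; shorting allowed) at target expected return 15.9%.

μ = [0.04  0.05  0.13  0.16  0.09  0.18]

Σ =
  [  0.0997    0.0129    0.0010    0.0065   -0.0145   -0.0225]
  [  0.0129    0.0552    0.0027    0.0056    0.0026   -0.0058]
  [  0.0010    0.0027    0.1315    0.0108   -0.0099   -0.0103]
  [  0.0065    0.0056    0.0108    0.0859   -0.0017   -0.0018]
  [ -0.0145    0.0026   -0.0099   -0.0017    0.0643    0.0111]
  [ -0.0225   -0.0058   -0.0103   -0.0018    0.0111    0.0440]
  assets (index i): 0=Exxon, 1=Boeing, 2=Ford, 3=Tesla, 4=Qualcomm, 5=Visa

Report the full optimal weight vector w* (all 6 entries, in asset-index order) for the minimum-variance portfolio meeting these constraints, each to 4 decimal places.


x=Σ⁻¹μ = [1.4708  0.8103  1.3006  1.6620  1.0706  5.0522]
y=Σ⁻¹𝟙 = [16.8011  15.4701  10.0697  9.0682  14.9260  32.3207]
a=μᵀx=1.540106  b=𝟙ᵀx=11.366590  c=𝟙ᵀy=98.655750  D=ac−b²=22.740981
λ₁=(c·0.159−b)/D = (98.655750·0.159−11.366590)/22.740981 = 0.189951
λ₂=(a−b·0.159)/D = (1.540106−11.366590·0.159)/22.740981 = -0.011749
w* = 0.189951·x + -0.011749·y:
  w_0 = 0.189951·1.4708 + -0.011749·16.8011 = 0.0820  (Exxon)
  w_1 = 0.189951·0.8103 + -0.011749·15.4701 = -0.0278  (Boeing)
  w_2 = 0.189951·1.3006 + -0.011749·10.0697 = 0.1287  (Ford)
  w_3 = 0.189951·1.6620 + -0.011749·9.0682 = 0.2092  (Tesla)
  w_4 = 0.189951·1.0706 + -0.011749·14.9260 = 0.0280  (Qualcomm)
  w_5 = 0.189951·5.0522 + -0.011749·32.3207 = 0.5799  (Visa)
Σw_i=1.0000  μᵀw=0.1590
σ²=wᵀΣw=λ₁·μ_p+λ₂ = 0.189951·0.159 + -0.011749 = 0.018453 ≈ 0.0185

0.0820  -0.0278  0.1287  0.2092  0.0280  0.5799


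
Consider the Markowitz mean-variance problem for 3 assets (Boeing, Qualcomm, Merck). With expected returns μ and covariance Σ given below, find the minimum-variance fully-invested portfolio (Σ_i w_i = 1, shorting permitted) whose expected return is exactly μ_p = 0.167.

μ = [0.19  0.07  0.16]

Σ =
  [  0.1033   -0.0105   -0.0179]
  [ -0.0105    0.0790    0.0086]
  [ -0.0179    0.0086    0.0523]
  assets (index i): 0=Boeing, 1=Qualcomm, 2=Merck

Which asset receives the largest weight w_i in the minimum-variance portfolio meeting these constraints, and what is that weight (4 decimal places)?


g=Σ⁻¹μ = [2.5821  0.8146  3.8091]
h=Σ⁻¹𝟙 = [14.7623  12.2073  22.1656]
a=μᵀg=1.157084  b=𝟙ᵀg=7.205840  c=𝟙ᵀh=49.135204  D=ac−b²=4.929408
λ₁=(c·0.167−b)/D = (49.135204·0.167−7.205840)/4.929408 = 0.202811
λ₂=(a−b·0.167)/D = (1.157084−7.205840·0.167)/4.929408 = -0.009391
w* = 0.202811·g + -0.009391·h:
  w_0 = 0.202811·2.5821 + -0.009391·14.7623 = 0.3851  (Boeing)
  w_1 = 0.202811·0.8146 + -0.009391·12.2073 = 0.0506  (Qualcomm)
  w_2 = 0.202811·3.8091 + -0.009391·22.1656 = 0.5644  (Merck)
Σw_i=1.0000  μᵀw=0.1670
σ²=wᵀΣw=λ₁·μ_p+λ₂ = 0.202811·0.167 + -0.009391 = 0.024479 ≈ 0.0245

Merck (0.5644)


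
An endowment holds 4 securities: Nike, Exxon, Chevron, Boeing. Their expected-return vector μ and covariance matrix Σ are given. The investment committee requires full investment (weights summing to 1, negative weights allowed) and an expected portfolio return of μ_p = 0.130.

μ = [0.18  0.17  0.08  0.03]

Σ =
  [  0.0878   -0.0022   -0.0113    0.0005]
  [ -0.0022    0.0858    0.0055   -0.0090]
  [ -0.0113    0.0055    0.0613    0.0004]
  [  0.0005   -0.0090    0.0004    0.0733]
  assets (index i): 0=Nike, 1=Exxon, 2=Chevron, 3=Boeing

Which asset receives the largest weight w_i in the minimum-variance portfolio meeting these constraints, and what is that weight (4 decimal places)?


p=Σ⁻¹μ = [2.2955  2.0075  1.5440  0.6317]
q=Σ⁻¹𝟙 = [13.8889  12.4505  17.6586  14.9802]
a=μᵀp=0.896939  b=𝟙ᵀp=6.478683  c=𝟙ᵀq=58.978211  D=ac−b²=10.926501
λ₁=(c·0.130−b)/D = (58.978211·0.130−6.478683)/10.926501 = 0.108771
λ₂=(a−b·0.130)/D = (0.896939−6.478683·0.130)/10.926501 = 0.005007
w* = 0.108771·p + 0.005007·q:
  w_0 = 0.108771·2.2955 + 0.005007·13.8889 = 0.3192  (Nike)
  w_1 = 0.108771·2.0075 + 0.005007·12.4505 = 0.2807  (Exxon)
  w_2 = 0.108771·1.5440 + 0.005007·17.6586 = 0.2564  (Chevron)
  w_3 = 0.108771·0.6317 + 0.005007·14.9802 = 0.1437  (Boeing)
Σw_i=1.0000  μᵀw=0.1300
σ²=wᵀΣw=λ₁·μ_p+λ₂ = 0.108771·0.130 + 0.005007 = 0.019147 ≈ 0.0191

Nike (0.3192)


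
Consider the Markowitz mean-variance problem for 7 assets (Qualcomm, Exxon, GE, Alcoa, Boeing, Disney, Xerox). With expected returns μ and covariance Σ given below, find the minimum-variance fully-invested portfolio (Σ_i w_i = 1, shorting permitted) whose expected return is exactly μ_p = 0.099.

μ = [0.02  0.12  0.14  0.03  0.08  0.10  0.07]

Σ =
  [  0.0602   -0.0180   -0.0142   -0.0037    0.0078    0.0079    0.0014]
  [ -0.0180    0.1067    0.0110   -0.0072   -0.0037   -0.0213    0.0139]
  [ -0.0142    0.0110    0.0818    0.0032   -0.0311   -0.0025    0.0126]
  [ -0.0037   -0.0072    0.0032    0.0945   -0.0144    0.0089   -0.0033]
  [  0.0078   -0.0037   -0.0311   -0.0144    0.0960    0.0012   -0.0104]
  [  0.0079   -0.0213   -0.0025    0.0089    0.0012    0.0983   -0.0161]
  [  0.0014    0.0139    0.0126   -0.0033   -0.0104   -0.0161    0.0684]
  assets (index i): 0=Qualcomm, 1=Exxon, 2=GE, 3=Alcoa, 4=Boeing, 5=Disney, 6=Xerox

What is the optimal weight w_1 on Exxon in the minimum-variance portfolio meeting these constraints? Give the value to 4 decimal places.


g=Σ⁻¹μ = [0.8487  1.2857  2.2054  0.5361  1.6940  1.3692  0.9442]
h=Σ⁻¹𝟙 = [21.4631  13.2791  18.9277  13.9739  18.8267  12.6897  14.5190]
a=μᵀg=0.834630  b=𝟙ᵀg=8.883289  c=𝟙ᵀh=113.679217  D=ac−b²=15.967216
λ₁=(c·0.099−b)/D = (113.679217·0.099−8.883289)/15.967216 = 0.148489
λ₂=(a−b·0.099)/D = (0.834630−8.883289·0.099)/15.967216 = -0.002807
w* = 0.148489·g + -0.002807·h:
  w_0 = 0.148489·0.8487 + -0.002807·21.4631 = 0.0658  (Qualcomm)
  w_1 = 0.148489·1.2857 + -0.002807·13.2791 = 0.1536  (Exxon)
  w_2 = 0.148489·2.2054 + -0.002807·18.9277 = 0.2744  (GE)
  w_3 = 0.148489·0.5361 + -0.002807·13.9739 = 0.0404  (Alcoa)
  w_4 = 0.148489·1.6940 + -0.002807·18.8267 = 0.1987  (Boeing)
  w_5 = 0.148489·1.3692 + -0.002807·12.6897 = 0.1677  (Disney)
  w_6 = 0.148489·0.9442 + -0.002807·14.5190 = 0.0995  (Xerox)
Σw_i=1.0000  μᵀw=0.0990
σ²=wᵀΣw=λ₁·μ_p+λ₂ = 0.148489·0.099 + -0.002807 = 0.011894 ≈ 0.0119

0.1536


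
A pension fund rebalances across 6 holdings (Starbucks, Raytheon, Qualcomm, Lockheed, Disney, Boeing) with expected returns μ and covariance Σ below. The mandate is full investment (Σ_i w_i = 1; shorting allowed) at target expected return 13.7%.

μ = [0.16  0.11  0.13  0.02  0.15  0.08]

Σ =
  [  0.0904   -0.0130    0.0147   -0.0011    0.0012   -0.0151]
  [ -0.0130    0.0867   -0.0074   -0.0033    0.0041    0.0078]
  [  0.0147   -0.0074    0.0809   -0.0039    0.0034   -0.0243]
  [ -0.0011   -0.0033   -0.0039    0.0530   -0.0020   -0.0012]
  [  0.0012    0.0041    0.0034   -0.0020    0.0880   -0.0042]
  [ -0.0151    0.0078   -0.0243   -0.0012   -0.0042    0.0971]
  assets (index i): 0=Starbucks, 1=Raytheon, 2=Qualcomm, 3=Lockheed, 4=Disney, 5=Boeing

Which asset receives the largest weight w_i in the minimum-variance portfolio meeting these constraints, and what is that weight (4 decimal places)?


Starbucks (0.2709)

x=Σ⁻¹μ = [1.9374  1.5279  1.8242  0.7432  1.6268  1.5385]
y=Σ⁻¹𝟙 = [13.1519  13.7850  16.6797  22.0141  11.1695  16.1660]
a=μᵀx=1.097167  b=𝟙ᵀx=9.197999  c=𝟙ᵀy=92.966163  D=ac−b²=17.396209
λ₁=(c·0.137−b)/D = (92.966163·0.137−9.197999)/17.396209 = 0.203399
λ₂=(a−b·0.137)/D = (1.097167−9.197999·0.137)/17.396209 = -0.009368
w* = 0.203399·x + -0.009368·y:
  w_0 = 0.203399·1.9374 + -0.009368·13.1519 = 0.2709  (Starbucks)
  w_1 = 0.203399·1.5279 + -0.009368·13.7850 = 0.1816  (Raytheon)
  w_2 = 0.203399·1.8242 + -0.009368·16.6797 = 0.2148  (Qualcomm)
  w_3 = 0.203399·0.7432 + -0.009368·22.0141 = -0.0551  (Lockheed)
  w_4 = 0.203399·1.6268 + -0.009368·11.1695 = 0.2263  (Disney)
  w_5 = 0.203399·1.5385 + -0.009368·16.1660 = 0.1615  (Boeing)
Σw_i=1.0000  μᵀw=0.1370
σ²=wᵀΣw=λ₁·μ_p+λ₂ = 0.203399·0.137 + -0.009368 = 0.018498 ≈ 0.0185


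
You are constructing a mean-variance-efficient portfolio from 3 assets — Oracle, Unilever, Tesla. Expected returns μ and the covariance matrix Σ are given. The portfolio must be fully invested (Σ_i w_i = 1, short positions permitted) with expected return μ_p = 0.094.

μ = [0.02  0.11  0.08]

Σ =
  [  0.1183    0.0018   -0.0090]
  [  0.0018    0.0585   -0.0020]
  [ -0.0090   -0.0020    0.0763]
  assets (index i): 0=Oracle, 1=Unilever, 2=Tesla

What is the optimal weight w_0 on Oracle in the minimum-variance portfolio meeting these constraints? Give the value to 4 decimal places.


g=Σ⁻¹μ = [0.2256  1.9119  1.1252]
h=Σ⁻¹𝟙 = [9.3048  17.3088  14.6574]
a=μᵀg=0.304834  b=𝟙ᵀg=3.262661  c=𝟙ᵀh=41.271068  D=ac−b²=1.935888
λ₁=(c·0.094−b)/D = (41.271068·0.094−3.262661)/1.935888 = 0.318624
λ₂=(a−b·0.094)/D = (0.304834−3.262661·0.094)/1.935888 = -0.000959
w* = 0.318624·g + -0.000959·h:
  w_0 = 0.318624·0.2256 + -0.000959·9.3048 = 0.0630  (Oracle)
  w_1 = 0.318624·1.9119 + -0.000959·17.3088 = 0.5926  (Unilever)
  w_2 = 0.318624·1.1252 + -0.000959·14.6574 = 0.3445  (Tesla)
Σw_i=1.0000  μᵀw=0.0940
σ²=wᵀΣw=λ₁·μ_p+λ₂ = 0.318624·0.094 + -0.000959 = 0.028992 ≈ 0.0290

0.0630


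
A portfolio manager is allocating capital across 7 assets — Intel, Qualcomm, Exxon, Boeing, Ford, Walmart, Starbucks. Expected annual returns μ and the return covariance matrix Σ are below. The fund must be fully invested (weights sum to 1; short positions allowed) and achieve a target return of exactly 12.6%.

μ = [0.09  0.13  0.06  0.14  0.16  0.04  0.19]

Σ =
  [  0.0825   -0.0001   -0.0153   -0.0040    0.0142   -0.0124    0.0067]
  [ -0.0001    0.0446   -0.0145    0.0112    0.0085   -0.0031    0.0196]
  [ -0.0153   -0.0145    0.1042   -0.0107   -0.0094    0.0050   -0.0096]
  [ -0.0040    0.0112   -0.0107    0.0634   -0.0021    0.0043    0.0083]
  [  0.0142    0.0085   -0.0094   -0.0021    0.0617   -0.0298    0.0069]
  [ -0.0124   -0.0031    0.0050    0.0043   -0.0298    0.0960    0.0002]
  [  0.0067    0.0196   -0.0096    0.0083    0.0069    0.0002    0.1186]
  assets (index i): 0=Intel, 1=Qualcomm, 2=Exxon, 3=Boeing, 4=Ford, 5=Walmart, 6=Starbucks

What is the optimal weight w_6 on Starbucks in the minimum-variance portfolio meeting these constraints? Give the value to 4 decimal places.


0.1042

p=Σ⁻¹μ = [1.0938  1.9860  1.5150  2.0532  2.9073  1.3516  1.0195]
q=Σ⁻¹𝟙 = [14.8605  20.0060  17.5094  15.1804  21.5725  18.0797  3.3553]
a=μᵀp=1.447911  b=𝟙ᵀp=11.926342  c=𝟙ᵀq=110.563839  D=ac−b²=17.848924
λ₁=(c·0.126−b)/D = (110.563839·0.126−11.926342)/17.848924 = 0.112315
λ₂=(a−b·0.126)/D = (1.447911−11.926342·0.126)/17.848924 = -0.003071
w* = 0.112315·p + -0.003071·q:
  w_0 = 0.112315·1.0938 + -0.003071·14.8605 = 0.0772  (Intel)
  w_1 = 0.112315·1.9860 + -0.003071·20.0060 = 0.1616  (Qualcomm)
  w_2 = 0.112315·1.5150 + -0.003071·17.5094 = 0.1164  (Exxon)
  w_3 = 0.112315·2.0532 + -0.003071·15.1804 = 0.1840  (Boeing)
  w_4 = 0.112315·2.9073 + -0.003071·21.5725 = 0.2603  (Ford)
  w_5 = 0.112315·1.3516 + -0.003071·18.0797 = 0.0963  (Walmart)
  w_6 = 0.112315·1.0195 + -0.003071·3.3553 = 0.1042  (Starbucks)
Σw_i=1.0000  μᵀw=0.1260
σ²=wᵀΣw=λ₁·μ_p+λ₂ = 0.112315·0.126 + -0.003071 = 0.011081 ≈ 0.0111


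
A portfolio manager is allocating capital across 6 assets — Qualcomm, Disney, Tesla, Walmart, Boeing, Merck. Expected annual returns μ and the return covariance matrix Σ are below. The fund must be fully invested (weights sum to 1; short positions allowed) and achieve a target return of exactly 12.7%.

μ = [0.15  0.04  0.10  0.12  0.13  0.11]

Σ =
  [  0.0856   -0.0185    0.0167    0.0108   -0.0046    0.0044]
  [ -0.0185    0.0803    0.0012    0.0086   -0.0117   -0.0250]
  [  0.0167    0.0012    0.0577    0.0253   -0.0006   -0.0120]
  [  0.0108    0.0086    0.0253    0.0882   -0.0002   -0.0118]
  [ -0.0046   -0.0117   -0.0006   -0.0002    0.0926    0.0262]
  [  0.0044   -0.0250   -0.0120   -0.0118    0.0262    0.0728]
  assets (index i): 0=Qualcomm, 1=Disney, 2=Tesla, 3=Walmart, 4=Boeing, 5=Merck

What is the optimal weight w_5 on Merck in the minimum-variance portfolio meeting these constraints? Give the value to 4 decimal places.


0.1694

g=Σ⁻¹μ = [1.6976  1.5222  1.2105  0.9083  1.1644  1.8588]
h=Σ⁻¹𝟙 = [12.0957  22.1350  15.1263  6.2020  8.3368  21.1048]
a=μᵀg=0.901427  b=𝟙ᵀg=8.361946  c=𝟙ᵀh=85.000691  D=ac−b²=6.699805
λ₁=(c·0.127−b)/D = (85.000691·0.127−8.361946)/6.699805 = 0.363166
λ₂=(a−b·0.127)/D = (0.901427−8.361946·0.127)/6.699805 = -0.023962
w* = 0.363166·g + -0.023962·h:
  w_0 = 0.363166·1.6976 + -0.023962·12.0957 = 0.3267  (Qualcomm)
  w_1 = 0.363166·1.5222 + -0.023962·22.1350 = 0.0224  (Disney)
  w_2 = 0.363166·1.2105 + -0.023962·15.1263 = 0.0772  (Tesla)
  w_3 = 0.363166·0.9083 + -0.023962·6.2020 = 0.1813  (Walmart)
  w_4 = 0.363166·1.1644 + -0.023962·8.3368 = 0.2231  (Boeing)
  w_5 = 0.363166·1.8588 + -0.023962·21.1048 = 0.1694  (Merck)
Σw_i=1.0000  μᵀw=0.1270
σ²=wᵀΣw=λ₁·μ_p+λ₂ = 0.363166·0.127 + -0.023962 = 0.022160 ≈ 0.0222


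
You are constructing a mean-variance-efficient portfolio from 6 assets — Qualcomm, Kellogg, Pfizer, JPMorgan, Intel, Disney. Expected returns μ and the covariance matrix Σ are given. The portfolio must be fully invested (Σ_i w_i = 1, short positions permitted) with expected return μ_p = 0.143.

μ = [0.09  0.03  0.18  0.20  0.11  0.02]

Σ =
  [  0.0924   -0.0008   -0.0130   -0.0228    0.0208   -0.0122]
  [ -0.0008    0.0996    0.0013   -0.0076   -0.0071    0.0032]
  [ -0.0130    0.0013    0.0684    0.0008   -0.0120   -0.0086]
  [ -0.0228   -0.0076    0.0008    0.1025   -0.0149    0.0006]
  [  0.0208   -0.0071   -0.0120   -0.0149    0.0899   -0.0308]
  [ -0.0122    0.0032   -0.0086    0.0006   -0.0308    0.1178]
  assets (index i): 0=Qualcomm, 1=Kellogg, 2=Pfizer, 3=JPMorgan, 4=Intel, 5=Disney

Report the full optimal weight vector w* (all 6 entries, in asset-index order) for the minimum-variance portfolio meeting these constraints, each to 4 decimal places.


x=Σ⁻¹μ = [1.7904  0.5911  3.4498  2.6722  2.1498  1.1395]
y=Σ⁻¹𝟙 = [16.0016  12.0395  22.8126  16.8247  19.8929  16.6001]
a=μᵀx=1.593539  b=𝟙ᵀx=11.792756  c=𝟙ᵀy=104.171322  D=ac−b²=26.932012
λ₁=(c·0.143−b)/D = (104.171322·0.143−11.792756)/26.932012 = 0.115244
λ₂=(a−b·0.143)/D = (1.593539−11.792756·0.143)/26.932012 = -0.003447
w* = 0.115244·x + -0.003447·y:
  w_0 = 0.115244·1.7904 + -0.003447·16.0016 = 0.1512  (Qualcomm)
  w_1 = 0.115244·0.5911 + -0.003447·12.0395 = 0.0266  (Kellogg)
  w_2 = 0.115244·3.4498 + -0.003447·22.8126 = 0.3189  (Pfizer)
  w_3 = 0.115244·2.6722 + -0.003447·16.8247 = 0.2500  (JPMorgan)
  w_4 = 0.115244·2.1498 + -0.003447·19.8929 = 0.1792  (Intel)
  w_5 = 0.115244·1.1395 + -0.003447·16.6001 = 0.0741  (Disney)
Σw_i=1.0000  μᵀw=0.1430
σ²=wᵀΣw=λ₁·μ_p+λ₂ = 0.115244·0.143 + -0.003447 = 0.013033 ≈ 0.0130

0.1512  0.0266  0.3189  0.2500  0.1792  0.0741


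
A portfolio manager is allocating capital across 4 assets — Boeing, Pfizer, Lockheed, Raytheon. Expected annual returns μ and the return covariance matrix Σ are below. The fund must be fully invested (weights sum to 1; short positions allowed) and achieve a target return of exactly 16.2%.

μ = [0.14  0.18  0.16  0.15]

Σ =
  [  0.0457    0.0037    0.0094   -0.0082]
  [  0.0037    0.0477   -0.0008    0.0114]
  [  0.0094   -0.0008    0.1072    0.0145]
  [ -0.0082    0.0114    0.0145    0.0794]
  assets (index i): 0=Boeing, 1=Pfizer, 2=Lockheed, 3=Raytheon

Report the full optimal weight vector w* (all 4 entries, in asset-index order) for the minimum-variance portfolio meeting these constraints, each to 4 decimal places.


p=Σ⁻¹μ = [2.8612  3.2034  1.0584  1.5314]
q=Σ⁻¹𝟙 = [21.3081  16.7152  6.0577  11.2889]
a=μᵀp=1.376238  b=𝟙ᵀp=8.654428  c=𝟙ᵀq=55.369850  D=ac−b²=1.302983
λ₁=(c·0.162−b)/D = (55.369850·0.162−8.654428)/1.302983 = 0.242127
λ₂=(a−b·0.162)/D = (1.376238−8.654428·0.162)/1.302983 = -0.019785
w* = 0.242127·p + -0.019785·q:
  w_0 = 0.242127·2.8612 + -0.019785·21.3081 = 0.2712  (Boeing)
  w_1 = 0.242127·3.2034 + -0.019785·16.7152 = 0.4449  (Pfizer)
  w_2 = 0.242127·1.0584 + -0.019785·6.0577 = 0.1364  (Lockheed)
  w_3 = 0.242127·1.5314 + -0.019785·11.2889 = 0.1475  (Raytheon)
Σw_i=1.0000  μᵀw=0.1620
σ²=wᵀΣw=λ₁·μ_p+λ₂ = 0.242127·0.162 + -0.019785 = 0.019440 ≈ 0.0194

0.2712  0.4449  0.1364  0.1475


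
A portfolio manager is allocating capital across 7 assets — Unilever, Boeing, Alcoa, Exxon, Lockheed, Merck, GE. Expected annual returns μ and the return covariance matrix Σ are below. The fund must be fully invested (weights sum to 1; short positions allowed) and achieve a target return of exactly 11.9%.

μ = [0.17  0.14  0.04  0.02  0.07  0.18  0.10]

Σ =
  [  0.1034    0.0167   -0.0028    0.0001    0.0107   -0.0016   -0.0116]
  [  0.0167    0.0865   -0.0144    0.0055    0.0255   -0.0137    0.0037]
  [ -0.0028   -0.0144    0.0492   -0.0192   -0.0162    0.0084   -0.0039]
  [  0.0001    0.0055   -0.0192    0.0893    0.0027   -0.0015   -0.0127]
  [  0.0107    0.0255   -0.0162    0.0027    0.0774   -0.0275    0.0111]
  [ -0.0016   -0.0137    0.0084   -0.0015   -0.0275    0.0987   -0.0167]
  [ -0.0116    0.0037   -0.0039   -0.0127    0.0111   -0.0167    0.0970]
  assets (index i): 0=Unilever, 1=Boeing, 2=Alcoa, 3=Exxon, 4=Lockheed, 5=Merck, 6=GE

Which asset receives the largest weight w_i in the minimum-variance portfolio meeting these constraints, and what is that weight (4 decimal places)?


Merck (0.2423)

x=Σ⁻¹μ = [1.5392  1.5441  1.7263  0.7357  1.1855  2.5320  1.6221]
y=Σ⁻¹𝟙 = [8.9529  11.1122  36.5491  20.3364  18.6953  16.9102  15.8602]
a=μᵀx=1.262565  b=𝟙ᵀx=10.884903  c=𝟙ᵀy=128.416154  D=ac−b²=43.652626
λ₁=(c·0.119−b)/D = (128.416154·0.119−10.884903)/43.652626 = 0.100718
λ₂=(a−b·0.119)/D = (1.262565−10.884903·0.119)/43.652626 = -0.000750
w* = 0.100718·x + -0.000750·y:
  w_0 = 0.100718·1.5392 + -0.000750·8.9529 = 0.1483  (Unilever)
  w_1 = 0.100718·1.5441 + -0.000750·11.1122 = 0.1472  (Boeing)
  w_2 = 0.100718·1.7263 + -0.000750·36.5491 = 0.1465  (Alcoa)
  w_3 = 0.100718·0.7357 + -0.000750·20.3364 = 0.0588  (Exxon)
  w_4 = 0.100718·1.1855 + -0.000750·18.6953 = 0.1054  (Lockheed)
  w_5 = 0.100718·2.5320 + -0.000750·16.9102 = 0.2423  (Merck)
  w_6 = 0.100718·1.6221 + -0.000750·15.8602 = 0.1515  (GE)
Σw_i=1.0000  μᵀw=0.1190
σ²=wᵀΣw=λ₁·μ_p+λ₂ = 0.100718·0.119 + -0.000750 = 0.011236 ≈ 0.0112


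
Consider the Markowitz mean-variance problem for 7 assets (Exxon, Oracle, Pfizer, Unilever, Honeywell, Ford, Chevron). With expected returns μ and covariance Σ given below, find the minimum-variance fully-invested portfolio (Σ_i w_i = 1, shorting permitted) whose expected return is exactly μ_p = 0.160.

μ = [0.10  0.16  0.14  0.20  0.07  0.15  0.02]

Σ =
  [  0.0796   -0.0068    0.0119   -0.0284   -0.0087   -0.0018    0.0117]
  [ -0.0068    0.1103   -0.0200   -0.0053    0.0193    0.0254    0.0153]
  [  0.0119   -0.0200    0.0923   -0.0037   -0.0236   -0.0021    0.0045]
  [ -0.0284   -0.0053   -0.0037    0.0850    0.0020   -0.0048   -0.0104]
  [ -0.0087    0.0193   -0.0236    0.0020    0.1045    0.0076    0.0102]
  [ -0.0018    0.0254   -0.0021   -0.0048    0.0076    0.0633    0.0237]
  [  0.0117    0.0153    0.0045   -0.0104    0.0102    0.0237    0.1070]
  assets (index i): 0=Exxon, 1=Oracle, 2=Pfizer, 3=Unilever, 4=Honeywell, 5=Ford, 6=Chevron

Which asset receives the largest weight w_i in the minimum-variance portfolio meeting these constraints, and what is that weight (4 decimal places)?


x=Σ⁻¹μ = [2.5566  1.5394  1.9652  3.4174  0.8741  2.2887  -0.6535]
y=Σ⁻¹𝟙 = [19.3924  8.4911  13.9340  20.2527  11.1308  12.2485  3.6196]
a=μᵀx=1.851998  b=𝟙ᵀx=11.987936  c=𝟙ᵀy=89.069061  D=ac−b²=21.245131
λ₁=(c·0.160−b)/D = (89.069061·0.160−11.987936)/21.245131 = 0.106524
λ₂=(a−b·0.160)/D = (1.851998−11.987936·0.160)/21.245131 = -0.003110
w* = 0.106524·x + -0.003110·y:
  w_0 = 0.106524·2.5566 + -0.003110·19.3924 = 0.2120  (Exxon)
  w_1 = 0.106524·1.5394 + -0.003110·8.4911 = 0.1376  (Oracle)
  w_2 = 0.106524·1.9652 + -0.003110·13.9340 = 0.1660  (Pfizer)
  w_3 = 0.106524·3.4174 + -0.003110·20.2527 = 0.3010  (Unilever)
  w_4 = 0.106524·0.8741 + -0.003110·11.1308 = 0.0585  (Honeywell)
  w_5 = 0.106524·2.2887 + -0.003110·12.2485 = 0.2057  (Ford)
  w_6 = 0.106524·-0.6535 + -0.003110·3.6196 = -0.0809  (Chevron)
Σw_i=1.0000  μᵀw=0.1600
σ²=wᵀΣw=λ₁·μ_p+λ₂ = 0.106524·0.160 + -0.003110 = 0.013934 ≈ 0.0139

Unilever (0.3010)
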